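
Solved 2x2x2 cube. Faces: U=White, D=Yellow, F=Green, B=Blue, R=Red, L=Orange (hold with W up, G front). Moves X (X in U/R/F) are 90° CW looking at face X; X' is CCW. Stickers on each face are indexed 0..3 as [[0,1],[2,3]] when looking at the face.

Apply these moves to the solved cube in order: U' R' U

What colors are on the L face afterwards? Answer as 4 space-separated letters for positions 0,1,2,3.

Answer: O W O O

Derivation:
After move 1 (U'): U=WWWW F=OOGG R=GGRR B=RRBB L=BBOO
After move 2 (R'): R=GRGR U=WBWR F=OWGW D=YOYG B=YRYB
After move 3 (U): U=WWRB F=GRGW R=YRGR B=BBYB L=OWOO
Query: L face = OWOO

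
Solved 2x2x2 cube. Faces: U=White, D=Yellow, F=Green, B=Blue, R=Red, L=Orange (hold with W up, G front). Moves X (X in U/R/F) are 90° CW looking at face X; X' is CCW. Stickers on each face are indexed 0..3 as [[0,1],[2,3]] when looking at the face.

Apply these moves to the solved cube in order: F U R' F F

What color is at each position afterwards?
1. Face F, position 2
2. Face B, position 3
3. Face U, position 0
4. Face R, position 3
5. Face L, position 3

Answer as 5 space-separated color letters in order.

After move 1 (F): F=GGGG U=WWOO R=WRWR D=RRYY L=OYOY
After move 2 (U): U=OWOW F=WRGG R=BBWR B=OYBB L=GGOY
After move 3 (R'): R=BRBW U=OBOO F=WWGW D=RRYG B=YYRB
After move 4 (F): F=GWWW U=OBYG R=OROW D=BBYG L=GROR
After move 5 (F): F=WGWW U=OBRR R=YRGW D=OOYG L=GBOB
Query 1: F[2] = W
Query 2: B[3] = B
Query 3: U[0] = O
Query 4: R[3] = W
Query 5: L[3] = B

Answer: W B O W B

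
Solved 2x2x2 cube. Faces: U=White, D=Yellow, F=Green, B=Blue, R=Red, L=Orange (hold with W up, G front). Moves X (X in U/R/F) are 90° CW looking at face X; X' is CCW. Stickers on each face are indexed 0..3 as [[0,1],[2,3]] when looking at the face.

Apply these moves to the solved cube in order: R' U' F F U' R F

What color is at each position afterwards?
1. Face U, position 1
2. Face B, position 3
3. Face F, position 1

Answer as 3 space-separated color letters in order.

After move 1 (R'): R=RRRR U=WBWB F=GWGW D=YGYG B=YBYB
After move 2 (U'): U=BBWW F=OOGW R=GWRR B=RRYB L=YBOO
After move 3 (F): F=GOWO U=BBOB R=WWWR D=RGYG L=YYOG
After move 4 (F): F=WGOO U=BBGY R=OWBR D=WWYG L=YROG
After move 5 (U'): U=BYBG F=YROO R=WGBR B=OWYB L=RROG
After move 6 (R): R=BWRG U=BRBO F=YWOG D=WYYO B=GWYB
After move 7 (F): F=OYGW U=BRGR R=BWOG D=RBYO L=RWOY
Query 1: U[1] = R
Query 2: B[3] = B
Query 3: F[1] = Y

Answer: R B Y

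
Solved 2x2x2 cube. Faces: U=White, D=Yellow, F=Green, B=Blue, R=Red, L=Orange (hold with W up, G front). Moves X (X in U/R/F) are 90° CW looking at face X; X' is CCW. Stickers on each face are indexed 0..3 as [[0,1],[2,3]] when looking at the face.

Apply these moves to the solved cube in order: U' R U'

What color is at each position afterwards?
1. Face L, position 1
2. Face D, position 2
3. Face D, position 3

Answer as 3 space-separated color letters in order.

Answer: R Y R

Derivation:
After move 1 (U'): U=WWWW F=OOGG R=GGRR B=RRBB L=BBOO
After move 2 (R): R=RGRG U=WOWG F=OYGY D=YBYR B=WRWB
After move 3 (U'): U=OGWW F=BBGY R=OYRG B=RGWB L=WROO
Query 1: L[1] = R
Query 2: D[2] = Y
Query 3: D[3] = R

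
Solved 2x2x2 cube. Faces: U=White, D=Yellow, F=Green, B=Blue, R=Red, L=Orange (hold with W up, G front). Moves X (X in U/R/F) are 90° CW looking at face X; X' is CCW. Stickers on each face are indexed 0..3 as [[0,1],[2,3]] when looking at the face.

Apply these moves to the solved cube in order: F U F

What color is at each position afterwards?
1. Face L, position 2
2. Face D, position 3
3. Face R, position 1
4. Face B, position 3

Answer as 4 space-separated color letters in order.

Answer: O Y B B

Derivation:
After move 1 (F): F=GGGG U=WWOO R=WRWR D=RRYY L=OYOY
After move 2 (U): U=OWOW F=WRGG R=BBWR B=OYBB L=GGOY
After move 3 (F): F=GWGR U=OWYG R=OBWR D=WBYY L=GROR
Query 1: L[2] = O
Query 2: D[3] = Y
Query 3: R[1] = B
Query 4: B[3] = B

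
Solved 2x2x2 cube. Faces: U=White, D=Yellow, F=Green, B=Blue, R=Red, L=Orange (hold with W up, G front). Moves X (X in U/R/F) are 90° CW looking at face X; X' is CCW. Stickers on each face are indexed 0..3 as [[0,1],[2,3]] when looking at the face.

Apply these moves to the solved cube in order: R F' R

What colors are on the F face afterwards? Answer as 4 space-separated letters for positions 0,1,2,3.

Answer: Y O G B

Derivation:
After move 1 (R): R=RRRR U=WGWG F=GYGY D=YBYB B=WBWB
After move 2 (F'): F=YYGG U=WGRR R=BRYR D=OOYB L=OGOW
After move 3 (R): R=YBRR U=WYRG F=YOGB D=OWYW B=RBGB
Query: F face = YOGB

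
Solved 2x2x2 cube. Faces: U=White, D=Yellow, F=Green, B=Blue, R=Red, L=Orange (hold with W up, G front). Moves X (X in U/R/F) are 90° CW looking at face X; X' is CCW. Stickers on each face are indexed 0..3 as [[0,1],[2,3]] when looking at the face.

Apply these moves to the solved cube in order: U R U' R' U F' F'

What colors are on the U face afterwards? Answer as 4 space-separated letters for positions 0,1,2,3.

After move 1 (U): U=WWWW F=RRGG R=BBRR B=OOBB L=GGOO
After move 2 (R): R=RBRB U=WRWG F=RYGY D=YBYO B=WOWB
After move 3 (U'): U=RGWW F=GGGY R=RYRB B=RBWB L=WOOO
After move 4 (R'): R=YBRR U=RWWR F=GGGW D=YGYY B=OBBB
After move 5 (U): U=WRRW F=YBGW R=OBRR B=WOBB L=GGOO
After move 6 (F'): F=BWYG U=WROR R=GBYR D=GOYY L=GWOR
After move 7 (F'): F=WGBY U=WRGY R=OBGR D=WRYY L=GROO
Query: U face = WRGY

Answer: W R G Y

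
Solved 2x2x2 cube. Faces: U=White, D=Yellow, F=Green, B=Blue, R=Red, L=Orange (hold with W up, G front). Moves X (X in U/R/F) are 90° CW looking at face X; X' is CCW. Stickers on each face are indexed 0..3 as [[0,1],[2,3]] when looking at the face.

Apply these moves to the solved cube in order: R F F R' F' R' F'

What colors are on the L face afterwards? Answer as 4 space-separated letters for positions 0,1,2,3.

Answer: O B O R

Derivation:
After move 1 (R): R=RRRR U=WGWG F=GYGY D=YBYB B=WBWB
After move 2 (F): F=GGYY U=WGOO R=WRGR D=RRYB L=OYOB
After move 3 (F): F=YGYG U=WGBY R=OROR D=GWYB L=OROR
After move 4 (R'): R=RROO U=WWBW F=YGYY D=GGYG B=BBWB
After move 5 (F'): F=GYYY U=WWRO R=GRGO D=RRYG L=OWOB
After move 6 (R'): R=ROGG U=WWRB F=GWYO D=RYYY B=GBRB
After move 7 (F'): F=WOGY U=WWRG R=YORG D=WBYY L=OBOR
Query: L face = OBOR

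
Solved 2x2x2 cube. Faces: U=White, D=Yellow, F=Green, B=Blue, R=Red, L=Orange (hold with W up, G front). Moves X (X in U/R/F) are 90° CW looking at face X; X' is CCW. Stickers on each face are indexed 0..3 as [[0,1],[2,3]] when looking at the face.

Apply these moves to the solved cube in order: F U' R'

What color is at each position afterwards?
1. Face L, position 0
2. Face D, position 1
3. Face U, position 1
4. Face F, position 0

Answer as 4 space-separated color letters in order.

After move 1 (F): F=GGGG U=WWOO R=WRWR D=RRYY L=OYOY
After move 2 (U'): U=WOWO F=OYGG R=GGWR B=WRBB L=BBOY
After move 3 (R'): R=GRGW U=WBWW F=OOGO D=RYYG B=YRRB
Query 1: L[0] = B
Query 2: D[1] = Y
Query 3: U[1] = B
Query 4: F[0] = O

Answer: B Y B O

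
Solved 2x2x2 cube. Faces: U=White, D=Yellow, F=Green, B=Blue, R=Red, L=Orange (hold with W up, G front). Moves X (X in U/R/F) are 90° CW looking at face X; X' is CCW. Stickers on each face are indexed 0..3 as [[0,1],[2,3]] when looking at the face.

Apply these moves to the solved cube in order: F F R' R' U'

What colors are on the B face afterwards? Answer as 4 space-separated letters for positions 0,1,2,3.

Answer: R O G B

Derivation:
After move 1 (F): F=GGGG U=WWOO R=WRWR D=RRYY L=OYOY
After move 2 (F): F=GGGG U=WWYY R=OROR D=WWYY L=OROR
After move 3 (R'): R=RROO U=WBYB F=GWGY D=WGYG B=YBWB
After move 4 (R'): R=RORO U=WWYY F=GBGB D=WWYY B=GBGB
After move 5 (U'): U=WYWY F=ORGB R=GBRO B=ROGB L=GBOR
Query: B face = ROGB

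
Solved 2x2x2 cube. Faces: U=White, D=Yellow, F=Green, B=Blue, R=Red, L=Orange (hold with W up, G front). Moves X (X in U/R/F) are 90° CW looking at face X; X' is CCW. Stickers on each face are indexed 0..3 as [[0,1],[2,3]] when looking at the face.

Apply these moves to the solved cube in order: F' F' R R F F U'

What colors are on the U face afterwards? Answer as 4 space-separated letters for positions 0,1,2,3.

Answer: W W W W

Derivation:
After move 1 (F'): F=GGGG U=WWRR R=YRYR D=OOYY L=OWOW
After move 2 (F'): F=GGGG U=WWYY R=OROR D=WWYY L=OROR
After move 3 (R): R=OORR U=WGYG F=GWGY D=WBYB B=YBWB
After move 4 (R): R=RORO U=WWYY F=GBGB D=WWYY B=GBGB
After move 5 (F): F=GGBB U=WWRR R=YOYO D=RRYY L=OWOW
After move 6 (F): F=BGBG U=WWWW R=RORO D=YYYY L=OROR
After move 7 (U'): U=WWWW F=ORBG R=BGRO B=ROGB L=GBOR
Query: U face = WWWW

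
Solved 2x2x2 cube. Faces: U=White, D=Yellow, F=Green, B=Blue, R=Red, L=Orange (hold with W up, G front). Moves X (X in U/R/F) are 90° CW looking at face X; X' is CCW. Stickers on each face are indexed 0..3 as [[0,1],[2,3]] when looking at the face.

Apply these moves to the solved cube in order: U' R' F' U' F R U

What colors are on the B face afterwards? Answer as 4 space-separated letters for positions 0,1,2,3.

Answer: Y B G B

Derivation:
After move 1 (U'): U=WWWW F=OOGG R=GGRR B=RRBB L=BBOO
After move 2 (R'): R=GRGR U=WBWR F=OWGW D=YOYG B=YRYB
After move 3 (F'): F=WWOG U=WBGG R=ORYR D=BOYG L=BROW
After move 4 (U'): U=BGWG F=BROG R=WWYR B=ORYB L=YROW
After move 5 (F): F=OBGR U=BGWR R=WWGR D=YWYG L=YBOO
After move 6 (R): R=GWRW U=BBWR F=OWGG D=YYYO B=RRGB
After move 7 (U): U=WBRB F=GWGG R=RRRW B=YBGB L=OWOO
Query: B face = YBGB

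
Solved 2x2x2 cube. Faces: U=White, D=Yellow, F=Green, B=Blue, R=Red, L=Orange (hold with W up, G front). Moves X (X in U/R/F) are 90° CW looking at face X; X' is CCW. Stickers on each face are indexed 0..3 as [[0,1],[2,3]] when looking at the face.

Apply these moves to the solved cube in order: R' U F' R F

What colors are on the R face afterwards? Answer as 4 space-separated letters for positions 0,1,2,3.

Answer: Y G G B

Derivation:
After move 1 (R'): R=RRRR U=WBWB F=GWGW D=YGYG B=YBYB
After move 2 (U): U=WWBB F=RRGW R=YBRR B=OOYB L=GWOO
After move 3 (F'): F=RWRG U=WWYR R=GBYR D=WOYG L=GBOB
After move 4 (R): R=YGRB U=WWYG F=RORG D=WYYO B=ROWB
After move 5 (F): F=RRGO U=WWBB R=YGGB D=RYYO L=GWOY
Query: R face = YGGB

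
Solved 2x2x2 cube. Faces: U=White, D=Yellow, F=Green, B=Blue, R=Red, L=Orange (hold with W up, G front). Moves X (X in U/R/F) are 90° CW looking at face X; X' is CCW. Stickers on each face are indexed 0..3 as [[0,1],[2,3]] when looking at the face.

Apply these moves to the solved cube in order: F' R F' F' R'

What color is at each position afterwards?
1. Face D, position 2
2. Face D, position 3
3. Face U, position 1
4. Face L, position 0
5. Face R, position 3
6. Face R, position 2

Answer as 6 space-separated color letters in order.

Answer: Y G W O W W

Derivation:
After move 1 (F'): F=GGGG U=WWRR R=YRYR D=OOYY L=OWOW
After move 2 (R): R=YYRR U=WGRG F=GOGY D=OBYB B=RBWB
After move 3 (F'): F=OYGG U=WGYR R=BYOR D=WWYB L=OGOR
After move 4 (F'): F=YGOG U=WGBO R=WYWR D=GRYB L=OROY
After move 5 (R'): R=YRWW U=WWBR F=YGOO D=GGYG B=BBRB
Query 1: D[2] = Y
Query 2: D[3] = G
Query 3: U[1] = W
Query 4: L[0] = O
Query 5: R[3] = W
Query 6: R[2] = W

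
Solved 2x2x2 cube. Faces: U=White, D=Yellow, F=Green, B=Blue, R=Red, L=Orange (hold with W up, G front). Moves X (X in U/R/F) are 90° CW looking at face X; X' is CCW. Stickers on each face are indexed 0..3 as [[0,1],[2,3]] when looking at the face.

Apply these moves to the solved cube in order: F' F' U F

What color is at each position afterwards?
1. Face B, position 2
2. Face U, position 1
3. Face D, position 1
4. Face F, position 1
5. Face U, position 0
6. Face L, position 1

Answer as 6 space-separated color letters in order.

After move 1 (F'): F=GGGG U=WWRR R=YRYR D=OOYY L=OWOW
After move 2 (F'): F=GGGG U=WWYY R=OROR D=WWYY L=OROR
After move 3 (U): U=YWYW F=ORGG R=BBOR B=ORBB L=GGOR
After move 4 (F): F=GOGR U=YWRG R=YBWR D=OBYY L=GWOW
Query 1: B[2] = B
Query 2: U[1] = W
Query 3: D[1] = B
Query 4: F[1] = O
Query 5: U[0] = Y
Query 6: L[1] = W

Answer: B W B O Y W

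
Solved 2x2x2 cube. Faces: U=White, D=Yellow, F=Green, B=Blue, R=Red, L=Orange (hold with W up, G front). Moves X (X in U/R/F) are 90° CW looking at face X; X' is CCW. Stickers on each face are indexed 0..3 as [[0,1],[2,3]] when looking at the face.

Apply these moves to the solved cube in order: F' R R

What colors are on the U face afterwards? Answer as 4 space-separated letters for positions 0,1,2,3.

Answer: W O R Y

Derivation:
After move 1 (F'): F=GGGG U=WWRR R=YRYR D=OOYY L=OWOW
After move 2 (R): R=YYRR U=WGRG F=GOGY D=OBYB B=RBWB
After move 3 (R): R=RYRY U=WORY F=GBGB D=OWYR B=GBGB
Query: U face = WORY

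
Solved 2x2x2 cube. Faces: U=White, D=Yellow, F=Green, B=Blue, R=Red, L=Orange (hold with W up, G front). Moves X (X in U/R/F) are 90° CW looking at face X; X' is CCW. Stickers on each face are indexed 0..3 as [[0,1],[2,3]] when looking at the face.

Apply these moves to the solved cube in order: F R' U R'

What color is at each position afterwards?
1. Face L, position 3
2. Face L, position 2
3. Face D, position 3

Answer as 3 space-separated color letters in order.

Answer: Y O O

Derivation:
After move 1 (F): F=GGGG U=WWOO R=WRWR D=RRYY L=OYOY
After move 2 (R'): R=RRWW U=WBOB F=GWGO D=RGYG B=YBRB
After move 3 (U): U=OWBB F=RRGO R=YBWW B=OYRB L=GWOY
After move 4 (R'): R=BWYW U=ORBO F=RWGB D=RRYO B=GYGB
Query 1: L[3] = Y
Query 2: L[2] = O
Query 3: D[3] = O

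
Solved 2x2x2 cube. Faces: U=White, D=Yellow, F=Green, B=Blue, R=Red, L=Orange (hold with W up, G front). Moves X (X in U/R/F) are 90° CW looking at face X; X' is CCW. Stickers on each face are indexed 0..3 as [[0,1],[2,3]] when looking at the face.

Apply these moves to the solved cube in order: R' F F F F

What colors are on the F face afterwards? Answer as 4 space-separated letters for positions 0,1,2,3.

Answer: G W G W

Derivation:
After move 1 (R'): R=RRRR U=WBWB F=GWGW D=YGYG B=YBYB
After move 2 (F): F=GGWW U=WBOO R=WRBR D=RRYG L=OYOG
After move 3 (F): F=WGWG U=WBGY R=OROR D=BWYG L=OROR
After move 4 (F): F=WWGG U=WBRR R=GRYR D=OOYG L=OBOW
After move 5 (F): F=GWGW U=WBWB R=RRRR D=YGYG L=OOOO
Query: F face = GWGW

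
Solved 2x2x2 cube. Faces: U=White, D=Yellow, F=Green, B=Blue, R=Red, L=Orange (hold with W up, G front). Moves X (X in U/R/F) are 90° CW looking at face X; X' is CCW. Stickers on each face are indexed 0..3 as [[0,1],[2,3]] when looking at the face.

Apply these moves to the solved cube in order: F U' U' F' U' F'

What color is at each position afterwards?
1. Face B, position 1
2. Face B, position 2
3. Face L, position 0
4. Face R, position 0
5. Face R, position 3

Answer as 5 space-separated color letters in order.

After move 1 (F): F=GGGG U=WWOO R=WRWR D=RRYY L=OYOY
After move 2 (U'): U=WOWO F=OYGG R=GGWR B=WRBB L=BBOY
After move 3 (U'): U=OOWW F=BBGG R=OYWR B=GGBB L=WROY
After move 4 (F'): F=BGBG U=OOOW R=RYRR D=RYYY L=WWOW
After move 5 (U'): U=OWOO F=WWBG R=BGRR B=RYBB L=GGOW
After move 6 (F'): F=WGWB U=OWBR R=YGRR D=GWYY L=GOOO
Query 1: B[1] = Y
Query 2: B[2] = B
Query 3: L[0] = G
Query 4: R[0] = Y
Query 5: R[3] = R

Answer: Y B G Y R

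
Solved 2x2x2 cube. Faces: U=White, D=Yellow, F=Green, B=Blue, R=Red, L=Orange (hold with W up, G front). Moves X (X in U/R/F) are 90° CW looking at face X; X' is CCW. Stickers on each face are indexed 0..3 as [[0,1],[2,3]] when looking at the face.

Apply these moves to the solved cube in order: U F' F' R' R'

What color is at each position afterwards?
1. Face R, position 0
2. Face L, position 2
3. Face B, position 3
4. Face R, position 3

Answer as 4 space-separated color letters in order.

After move 1 (U): U=WWWW F=RRGG R=BBRR B=OOBB L=GGOO
After move 2 (F'): F=RGRG U=WWBR R=YBYR D=GOYY L=GWOW
After move 3 (F'): F=GGRR U=WWYY R=OBGR D=WWYY L=GROB
After move 4 (R'): R=BROG U=WBYO F=GWRY D=WGYR B=YOWB
After move 5 (R'): R=RGBO U=WWYY F=GBRO D=WWYY B=ROGB
Query 1: R[0] = R
Query 2: L[2] = O
Query 3: B[3] = B
Query 4: R[3] = O

Answer: R O B O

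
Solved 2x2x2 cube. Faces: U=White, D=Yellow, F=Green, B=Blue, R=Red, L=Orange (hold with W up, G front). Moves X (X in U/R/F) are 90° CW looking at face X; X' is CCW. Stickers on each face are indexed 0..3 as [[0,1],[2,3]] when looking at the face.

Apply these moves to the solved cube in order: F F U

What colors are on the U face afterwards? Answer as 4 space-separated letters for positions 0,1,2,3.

Answer: Y W Y W

Derivation:
After move 1 (F): F=GGGG U=WWOO R=WRWR D=RRYY L=OYOY
After move 2 (F): F=GGGG U=WWYY R=OROR D=WWYY L=OROR
After move 3 (U): U=YWYW F=ORGG R=BBOR B=ORBB L=GGOR
Query: U face = YWYW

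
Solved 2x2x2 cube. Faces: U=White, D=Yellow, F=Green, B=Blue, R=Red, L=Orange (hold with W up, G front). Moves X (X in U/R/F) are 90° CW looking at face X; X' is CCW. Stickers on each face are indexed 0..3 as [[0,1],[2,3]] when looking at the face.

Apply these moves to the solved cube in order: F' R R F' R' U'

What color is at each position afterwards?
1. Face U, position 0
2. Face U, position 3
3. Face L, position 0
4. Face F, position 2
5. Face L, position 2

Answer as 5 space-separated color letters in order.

After move 1 (F'): F=GGGG U=WWRR R=YRYR D=OOYY L=OWOW
After move 2 (R): R=YYRR U=WGRG F=GOGY D=OBYB B=RBWB
After move 3 (R): R=RYRY U=WORY F=GBGB D=OWYR B=GBGB
After move 4 (F'): F=BBGG U=WORR R=WYOY D=WWYR L=OYOR
After move 5 (R'): R=YYWO U=WGRG F=BOGR D=WBYG B=RBWB
After move 6 (U'): U=GGWR F=OYGR R=BOWO B=YYWB L=RBOR
Query 1: U[0] = G
Query 2: U[3] = R
Query 3: L[0] = R
Query 4: F[2] = G
Query 5: L[2] = O

Answer: G R R G O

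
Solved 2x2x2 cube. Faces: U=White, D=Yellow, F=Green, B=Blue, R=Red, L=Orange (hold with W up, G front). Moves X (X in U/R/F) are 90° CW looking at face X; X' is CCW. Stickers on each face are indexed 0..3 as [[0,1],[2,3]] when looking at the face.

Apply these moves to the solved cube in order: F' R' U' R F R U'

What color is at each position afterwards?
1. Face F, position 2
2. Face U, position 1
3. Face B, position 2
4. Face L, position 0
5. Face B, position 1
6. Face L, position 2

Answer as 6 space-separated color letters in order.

After move 1 (F'): F=GGGG U=WWRR R=YRYR D=OOYY L=OWOW
After move 2 (R'): R=RRYY U=WBRB F=GWGR D=OGYG B=YBOB
After move 3 (U'): U=BBWR F=OWGR R=GWYY B=RROB L=YBOW
After move 4 (R): R=YGYW U=BWWR F=OGGG D=OOYR B=RRBB
After move 5 (F): F=GOGG U=BWWB R=WGRW D=YYYR L=YOOO
After move 6 (R): R=RWWG U=BOWG F=GYGR D=YBYR B=BRWB
After move 7 (U'): U=OGBW F=YOGR R=GYWG B=RWWB L=BROO
Query 1: F[2] = G
Query 2: U[1] = G
Query 3: B[2] = W
Query 4: L[0] = B
Query 5: B[1] = W
Query 6: L[2] = O

Answer: G G W B W O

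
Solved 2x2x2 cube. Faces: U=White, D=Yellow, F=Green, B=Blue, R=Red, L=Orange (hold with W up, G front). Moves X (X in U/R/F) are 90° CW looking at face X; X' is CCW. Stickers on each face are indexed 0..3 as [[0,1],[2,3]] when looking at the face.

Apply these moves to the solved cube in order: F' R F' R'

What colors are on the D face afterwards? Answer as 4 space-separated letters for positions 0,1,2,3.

Answer: W Y Y G

Derivation:
After move 1 (F'): F=GGGG U=WWRR R=YRYR D=OOYY L=OWOW
After move 2 (R): R=YYRR U=WGRG F=GOGY D=OBYB B=RBWB
After move 3 (F'): F=OYGG U=WGYR R=BYOR D=WWYB L=OGOR
After move 4 (R'): R=YRBO U=WWYR F=OGGR D=WYYG B=BBWB
Query: D face = WYYG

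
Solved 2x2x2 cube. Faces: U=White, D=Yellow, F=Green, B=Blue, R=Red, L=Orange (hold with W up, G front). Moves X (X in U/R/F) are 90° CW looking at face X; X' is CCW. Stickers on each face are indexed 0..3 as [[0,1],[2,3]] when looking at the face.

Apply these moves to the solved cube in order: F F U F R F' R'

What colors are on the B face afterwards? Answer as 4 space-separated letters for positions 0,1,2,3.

After move 1 (F): F=GGGG U=WWOO R=WRWR D=RRYY L=OYOY
After move 2 (F): F=GGGG U=WWYY R=OROR D=WWYY L=OROR
After move 3 (U): U=YWYW F=ORGG R=BBOR B=ORBB L=GGOR
After move 4 (F): F=GOGR U=YWRG R=YBWR D=OBYY L=GWOW
After move 5 (R): R=WYRB U=YORR F=GBGY D=OBYO B=GRWB
After move 6 (F'): F=BYGG U=YOWR R=BYOB D=WWYO L=GROR
After move 7 (R'): R=YBBO U=YWWG F=BOGR D=WYYG B=ORWB
Query: B face = ORWB

Answer: O R W B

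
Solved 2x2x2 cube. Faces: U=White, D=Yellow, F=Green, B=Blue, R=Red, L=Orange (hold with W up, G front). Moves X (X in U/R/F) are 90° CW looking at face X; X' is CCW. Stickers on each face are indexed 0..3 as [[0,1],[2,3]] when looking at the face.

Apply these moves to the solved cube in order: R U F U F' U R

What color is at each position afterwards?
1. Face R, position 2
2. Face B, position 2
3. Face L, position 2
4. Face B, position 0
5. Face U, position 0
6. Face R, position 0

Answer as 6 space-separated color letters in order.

Answer: R O O W O R

Derivation:
After move 1 (R): R=RRRR U=WGWG F=GYGY D=YBYB B=WBWB
After move 2 (U): U=WWGG F=RRGY R=WBRR B=OOWB L=GYOO
After move 3 (F): F=GRYR U=WWOY R=GBGR D=RWYB L=GYOB
After move 4 (U): U=OWYW F=GBYR R=OOGR B=GYWB L=GROB
After move 5 (F'): F=BRGY U=OWOG R=WORR D=RBYB L=GWOY
After move 6 (U): U=OOGW F=WOGY R=GYRR B=GWWB L=BROY
After move 7 (R): R=RGRY U=OOGY F=WBGB D=RWYG B=WWOB
Query 1: R[2] = R
Query 2: B[2] = O
Query 3: L[2] = O
Query 4: B[0] = W
Query 5: U[0] = O
Query 6: R[0] = R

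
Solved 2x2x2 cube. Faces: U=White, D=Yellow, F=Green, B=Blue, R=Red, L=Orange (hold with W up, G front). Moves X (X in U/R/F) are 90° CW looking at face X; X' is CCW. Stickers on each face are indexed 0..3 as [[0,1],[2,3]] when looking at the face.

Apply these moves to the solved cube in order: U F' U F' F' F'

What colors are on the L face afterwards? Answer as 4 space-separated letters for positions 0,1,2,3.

After move 1 (U): U=WWWW F=RRGG R=BBRR B=OOBB L=GGOO
After move 2 (F'): F=RGRG U=WWBR R=YBYR D=GOYY L=GWOW
After move 3 (U): U=BWRW F=YBRG R=OOYR B=GWBB L=RGOW
After move 4 (F'): F=BGYR U=BWOY R=OOGR D=GWYY L=RWOR
After move 5 (F'): F=GRBY U=BWOG R=WOGR D=WRYY L=RYOO
After move 6 (F'): F=RYGB U=BWWG R=ROWR D=YOYY L=RGOO
Query: L face = RGOO

Answer: R G O O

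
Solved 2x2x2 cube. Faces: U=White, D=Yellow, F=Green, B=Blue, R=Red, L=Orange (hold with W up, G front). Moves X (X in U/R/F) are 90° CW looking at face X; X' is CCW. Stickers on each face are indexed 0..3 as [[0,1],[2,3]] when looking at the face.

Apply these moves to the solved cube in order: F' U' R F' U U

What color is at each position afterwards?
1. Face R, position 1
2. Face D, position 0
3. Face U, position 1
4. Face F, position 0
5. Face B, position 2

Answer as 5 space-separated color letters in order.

After move 1 (F'): F=GGGG U=WWRR R=YRYR D=OOYY L=OWOW
After move 2 (U'): U=WRWR F=OWGG R=GGYR B=YRBB L=BBOW
After move 3 (R): R=YGRG U=WWWG F=OOGY D=OBYY B=RRRB
After move 4 (F'): F=OYOG U=WWYR R=BGOG D=BWYY L=BGOW
After move 5 (U): U=YWRW F=BGOG R=RROG B=BGRB L=OYOW
After move 6 (U): U=RYWW F=RROG R=BGOG B=OYRB L=BGOW
Query 1: R[1] = G
Query 2: D[0] = B
Query 3: U[1] = Y
Query 4: F[0] = R
Query 5: B[2] = R

Answer: G B Y R R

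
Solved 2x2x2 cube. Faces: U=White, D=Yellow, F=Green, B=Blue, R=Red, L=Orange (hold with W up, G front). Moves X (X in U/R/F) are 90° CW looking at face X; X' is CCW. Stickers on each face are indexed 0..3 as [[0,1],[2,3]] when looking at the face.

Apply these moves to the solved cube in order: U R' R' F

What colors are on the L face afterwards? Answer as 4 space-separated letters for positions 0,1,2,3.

After move 1 (U): U=WWWW F=RRGG R=BBRR B=OOBB L=GGOO
After move 2 (R'): R=BRBR U=WBWO F=RWGW D=YRYG B=YOYB
After move 3 (R'): R=RRBB U=WYWY F=RBGO D=YWYW B=GORB
After move 4 (F): F=GROB U=WYOG R=WRYB D=BRYW L=GYOW
Query: L face = GYOW

Answer: G Y O W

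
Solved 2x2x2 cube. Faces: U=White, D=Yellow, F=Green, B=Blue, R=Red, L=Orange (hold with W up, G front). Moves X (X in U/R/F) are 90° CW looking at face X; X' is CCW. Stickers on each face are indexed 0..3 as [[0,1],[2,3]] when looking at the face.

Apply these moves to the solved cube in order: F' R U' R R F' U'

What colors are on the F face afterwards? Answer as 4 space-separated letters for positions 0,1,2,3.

After move 1 (F'): F=GGGG U=WWRR R=YRYR D=OOYY L=OWOW
After move 2 (R): R=YYRR U=WGRG F=GOGY D=OBYB B=RBWB
After move 3 (U'): U=GGWR F=OWGY R=GORR B=YYWB L=RBOW
After move 4 (R): R=RGRO U=GWWY F=OBGB D=OWYY B=RYGB
After move 5 (R): R=RROG U=GBWB F=OWGY D=OGYR B=YYWB
After move 6 (F'): F=WYOG U=GBRO R=GROG D=BWYR L=RBOW
After move 7 (U'): U=BOGR F=RBOG R=WYOG B=GRWB L=YYOW
Query: F face = RBOG

Answer: R B O G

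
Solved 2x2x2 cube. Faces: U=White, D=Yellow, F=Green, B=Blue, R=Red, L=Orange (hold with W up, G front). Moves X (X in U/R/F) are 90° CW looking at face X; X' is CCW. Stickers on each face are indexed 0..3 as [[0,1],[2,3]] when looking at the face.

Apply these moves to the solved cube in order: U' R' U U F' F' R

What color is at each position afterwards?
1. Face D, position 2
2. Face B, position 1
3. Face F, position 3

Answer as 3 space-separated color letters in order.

After move 1 (U'): U=WWWW F=OOGG R=GGRR B=RRBB L=BBOO
After move 2 (R'): R=GRGR U=WBWR F=OWGW D=YOYG B=YRYB
After move 3 (U): U=WWRB F=GRGW R=YRGR B=BBYB L=OWOO
After move 4 (U): U=RWBW F=YRGW R=BBGR B=OWYB L=GROO
After move 5 (F'): F=RWYG U=RWBG R=OBYR D=ROYG L=GWOB
After move 6 (F'): F=WGRY U=RWOY R=OBRR D=WBYG L=GGOB
After move 7 (R): R=RORB U=RGOY F=WBRG D=WYYO B=YWWB
Query 1: D[2] = Y
Query 2: B[1] = W
Query 3: F[3] = G

Answer: Y W G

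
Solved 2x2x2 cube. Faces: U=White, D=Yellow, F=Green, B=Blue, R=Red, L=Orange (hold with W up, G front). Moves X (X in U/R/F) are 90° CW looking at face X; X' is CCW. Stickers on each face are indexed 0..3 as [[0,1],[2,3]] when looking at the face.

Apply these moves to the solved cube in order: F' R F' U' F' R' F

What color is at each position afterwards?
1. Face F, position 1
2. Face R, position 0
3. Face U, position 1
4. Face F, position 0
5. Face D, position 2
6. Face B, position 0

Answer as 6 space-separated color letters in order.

After move 1 (F'): F=GGGG U=WWRR R=YRYR D=OOYY L=OWOW
After move 2 (R): R=YYRR U=WGRG F=GOGY D=OBYB B=RBWB
After move 3 (F'): F=OYGG U=WGYR R=BYOR D=WWYB L=OGOR
After move 4 (U'): U=GRWY F=OGGG R=OYOR B=BYWB L=RBOR
After move 5 (F'): F=GGOG U=GROO R=WYWR D=BRYB L=RYOW
After move 6 (R'): R=YRWW U=GWOB F=GROO D=BGYG B=BYRB
After move 7 (F): F=OGOR U=GWWY R=ORBW D=WYYG L=RBOG
Query 1: F[1] = G
Query 2: R[0] = O
Query 3: U[1] = W
Query 4: F[0] = O
Query 5: D[2] = Y
Query 6: B[0] = B

Answer: G O W O Y B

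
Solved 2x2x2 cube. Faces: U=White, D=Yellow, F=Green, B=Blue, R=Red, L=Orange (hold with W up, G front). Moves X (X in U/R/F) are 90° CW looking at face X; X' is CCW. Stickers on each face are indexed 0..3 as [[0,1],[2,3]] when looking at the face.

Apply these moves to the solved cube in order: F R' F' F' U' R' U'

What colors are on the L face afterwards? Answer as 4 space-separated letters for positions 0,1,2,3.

Answer: G R O R

Derivation:
After move 1 (F): F=GGGG U=WWOO R=WRWR D=RRYY L=OYOY
After move 2 (R'): R=RRWW U=WBOB F=GWGO D=RGYG B=YBRB
After move 3 (F'): F=WOGG U=WBRW R=GRRW D=YYYG L=OBOO
After move 4 (F'): F=OGWG U=WBGR R=YRYW D=BOYG L=OWOR
After move 5 (U'): U=BRWG F=OWWG R=OGYW B=YRRB L=YBOR
After move 6 (R'): R=GWOY U=BRWY F=ORWG D=BWYG B=GROB
After move 7 (U'): U=RYBW F=YBWG R=OROY B=GWOB L=GROR
Query: L face = GROR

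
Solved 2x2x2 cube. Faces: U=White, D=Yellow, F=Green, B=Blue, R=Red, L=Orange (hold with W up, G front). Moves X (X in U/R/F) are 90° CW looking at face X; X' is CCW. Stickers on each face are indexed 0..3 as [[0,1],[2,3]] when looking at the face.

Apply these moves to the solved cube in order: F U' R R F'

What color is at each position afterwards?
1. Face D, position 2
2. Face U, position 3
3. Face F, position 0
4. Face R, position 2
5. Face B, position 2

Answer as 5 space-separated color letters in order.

After move 1 (F): F=GGGG U=WWOO R=WRWR D=RRYY L=OYOY
After move 2 (U'): U=WOWO F=OYGG R=GGWR B=WRBB L=BBOY
After move 3 (R): R=WGRG U=WYWG F=ORGY D=RBYW B=OROB
After move 4 (R): R=RWGG U=WRWY F=OBGW D=ROYO B=GRYB
After move 5 (F'): F=BWOG U=WRRG R=OWRG D=BYYO L=BYOW
Query 1: D[2] = Y
Query 2: U[3] = G
Query 3: F[0] = B
Query 4: R[2] = R
Query 5: B[2] = Y

Answer: Y G B R Y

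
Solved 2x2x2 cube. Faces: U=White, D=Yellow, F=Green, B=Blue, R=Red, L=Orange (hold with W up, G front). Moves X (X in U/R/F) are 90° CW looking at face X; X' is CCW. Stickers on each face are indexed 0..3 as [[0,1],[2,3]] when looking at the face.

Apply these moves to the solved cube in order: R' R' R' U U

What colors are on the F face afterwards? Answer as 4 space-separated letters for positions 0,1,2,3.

Answer: W B G Y

Derivation:
After move 1 (R'): R=RRRR U=WBWB F=GWGW D=YGYG B=YBYB
After move 2 (R'): R=RRRR U=WYWY F=GBGB D=YWYW B=GBGB
After move 3 (R'): R=RRRR U=WGWG F=GYGY D=YBYB B=WBWB
After move 4 (U): U=WWGG F=RRGY R=WBRR B=OOWB L=GYOO
After move 5 (U): U=GWGW F=WBGY R=OORR B=GYWB L=RROO
Query: F face = WBGY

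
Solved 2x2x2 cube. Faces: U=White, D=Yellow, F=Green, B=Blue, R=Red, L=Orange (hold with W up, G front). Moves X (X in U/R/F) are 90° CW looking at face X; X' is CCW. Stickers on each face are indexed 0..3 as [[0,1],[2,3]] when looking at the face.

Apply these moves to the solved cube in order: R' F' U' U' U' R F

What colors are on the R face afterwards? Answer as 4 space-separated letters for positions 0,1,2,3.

Answer: R Y G B

Derivation:
After move 1 (R'): R=RRRR U=WBWB F=GWGW D=YGYG B=YBYB
After move 2 (F'): F=WWGG U=WBRR R=GRYR D=OOYG L=OBOW
After move 3 (U'): U=BRWR F=OBGG R=WWYR B=GRYB L=YBOW
After move 4 (U'): U=RRBW F=YBGG R=OBYR B=WWYB L=GROW
After move 5 (U'): U=RWRB F=GRGG R=YBYR B=OBYB L=WWOW
After move 6 (R): R=YYRB U=RRRG F=GOGG D=OYYO B=BBWB
After move 7 (F): F=GGGO U=RRWW R=RYGB D=RYYO L=WOOY
Query: R face = RYGB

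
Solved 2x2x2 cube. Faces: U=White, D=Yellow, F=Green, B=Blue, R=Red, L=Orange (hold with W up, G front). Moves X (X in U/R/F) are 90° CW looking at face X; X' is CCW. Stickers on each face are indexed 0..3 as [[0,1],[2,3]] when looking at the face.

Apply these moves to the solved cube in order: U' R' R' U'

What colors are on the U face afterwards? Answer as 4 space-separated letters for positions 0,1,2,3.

After move 1 (U'): U=WWWW F=OOGG R=GGRR B=RRBB L=BBOO
After move 2 (R'): R=GRGR U=WBWR F=OWGW D=YOYG B=YRYB
After move 3 (R'): R=RRGG U=WYWY F=OBGR D=YWYW B=GROB
After move 4 (U'): U=YYWW F=BBGR R=OBGG B=RROB L=GROO
Query: U face = YYWW

Answer: Y Y W W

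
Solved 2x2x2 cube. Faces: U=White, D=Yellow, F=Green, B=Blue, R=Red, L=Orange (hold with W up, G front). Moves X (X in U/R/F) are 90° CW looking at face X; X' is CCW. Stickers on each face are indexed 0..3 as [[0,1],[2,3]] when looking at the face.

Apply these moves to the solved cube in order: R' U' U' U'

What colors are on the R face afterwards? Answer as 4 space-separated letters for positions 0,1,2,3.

Answer: Y B R R

Derivation:
After move 1 (R'): R=RRRR U=WBWB F=GWGW D=YGYG B=YBYB
After move 2 (U'): U=BBWW F=OOGW R=GWRR B=RRYB L=YBOO
After move 3 (U'): U=BWBW F=YBGW R=OORR B=GWYB L=RROO
After move 4 (U'): U=WWBB F=RRGW R=YBRR B=OOYB L=GWOO
Query: R face = YBRR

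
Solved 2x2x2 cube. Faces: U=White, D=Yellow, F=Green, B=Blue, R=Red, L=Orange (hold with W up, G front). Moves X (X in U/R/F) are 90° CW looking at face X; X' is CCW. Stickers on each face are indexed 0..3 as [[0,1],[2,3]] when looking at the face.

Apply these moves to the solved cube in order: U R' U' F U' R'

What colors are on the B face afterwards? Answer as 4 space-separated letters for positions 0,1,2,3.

After move 1 (U): U=WWWW F=RRGG R=BBRR B=OOBB L=GGOO
After move 2 (R'): R=BRBR U=WBWO F=RWGW D=YRYG B=YOYB
After move 3 (U'): U=BOWW F=GGGW R=RWBR B=BRYB L=YOOO
After move 4 (F): F=GGWG U=BOOO R=WWWR D=BRYG L=YYOR
After move 5 (U'): U=OOBO F=YYWG R=GGWR B=WWYB L=BROR
After move 6 (R'): R=GRGW U=OYBW F=YOWO D=BYYG B=GWRB
Query: B face = GWRB

Answer: G W R B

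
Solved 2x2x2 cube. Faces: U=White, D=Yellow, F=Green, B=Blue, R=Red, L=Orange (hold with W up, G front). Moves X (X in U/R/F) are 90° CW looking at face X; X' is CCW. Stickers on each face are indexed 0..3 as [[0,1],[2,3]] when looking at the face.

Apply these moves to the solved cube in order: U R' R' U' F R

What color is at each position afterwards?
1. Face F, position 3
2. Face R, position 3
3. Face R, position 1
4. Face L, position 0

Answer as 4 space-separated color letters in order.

After move 1 (U): U=WWWW F=RRGG R=BBRR B=OOBB L=GGOO
After move 2 (R'): R=BRBR U=WBWO F=RWGW D=YRYG B=YOYB
After move 3 (R'): R=RRBB U=WYWY F=RBGO D=YWYW B=GORB
After move 4 (U'): U=YYWW F=GGGO R=RBBB B=RRRB L=GOOO
After move 5 (F): F=GGOG U=YYOO R=WBWB D=BRYW L=GYOW
After move 6 (R): R=WWBB U=YGOG F=GROW D=BRYR B=ORYB
Query 1: F[3] = W
Query 2: R[3] = B
Query 3: R[1] = W
Query 4: L[0] = G

Answer: W B W G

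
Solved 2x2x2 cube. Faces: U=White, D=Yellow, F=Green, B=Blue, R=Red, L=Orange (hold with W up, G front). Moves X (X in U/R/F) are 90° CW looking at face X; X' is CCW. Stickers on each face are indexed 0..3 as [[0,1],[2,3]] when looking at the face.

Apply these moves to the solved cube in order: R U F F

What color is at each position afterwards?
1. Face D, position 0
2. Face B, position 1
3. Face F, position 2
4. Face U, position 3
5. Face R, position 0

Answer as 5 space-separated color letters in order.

After move 1 (R): R=RRRR U=WGWG F=GYGY D=YBYB B=WBWB
After move 2 (U): U=WWGG F=RRGY R=WBRR B=OOWB L=GYOO
After move 3 (F): F=GRYR U=WWOY R=GBGR D=RWYB L=GYOB
After move 4 (F): F=YGRR U=WWBY R=OBYR D=GGYB L=GROW
Query 1: D[0] = G
Query 2: B[1] = O
Query 3: F[2] = R
Query 4: U[3] = Y
Query 5: R[0] = O

Answer: G O R Y O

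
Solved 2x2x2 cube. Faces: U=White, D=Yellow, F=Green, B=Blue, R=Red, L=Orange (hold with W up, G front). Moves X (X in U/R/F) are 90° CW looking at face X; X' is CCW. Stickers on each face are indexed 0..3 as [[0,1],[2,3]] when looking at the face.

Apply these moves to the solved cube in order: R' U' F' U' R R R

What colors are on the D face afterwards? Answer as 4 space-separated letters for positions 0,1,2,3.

Answer: B W Y G

Derivation:
After move 1 (R'): R=RRRR U=WBWB F=GWGW D=YGYG B=YBYB
After move 2 (U'): U=BBWW F=OOGW R=GWRR B=RRYB L=YBOO
After move 3 (F'): F=OWOG U=BBGR R=GWYR D=BOYG L=YWOW
After move 4 (U'): U=BRBG F=YWOG R=OWYR B=GWYB L=RROW
After move 5 (R): R=YORW U=BWBG F=YOOG D=BYYG B=GWRB
After move 6 (R): R=RYWO U=BOBG F=YYOG D=BRYG B=GWWB
After move 7 (R): R=WROY U=BYBG F=YROG D=BWYG B=GWOB
Query: D face = BWYG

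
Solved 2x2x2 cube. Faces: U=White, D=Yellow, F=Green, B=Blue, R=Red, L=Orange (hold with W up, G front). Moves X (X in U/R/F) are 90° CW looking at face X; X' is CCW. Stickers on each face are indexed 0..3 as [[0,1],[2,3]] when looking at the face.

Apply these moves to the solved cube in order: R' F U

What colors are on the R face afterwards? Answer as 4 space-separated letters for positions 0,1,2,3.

After move 1 (R'): R=RRRR U=WBWB F=GWGW D=YGYG B=YBYB
After move 2 (F): F=GGWW U=WBOO R=WRBR D=RRYG L=OYOG
After move 3 (U): U=OWOB F=WRWW R=YBBR B=OYYB L=GGOG
Query: R face = YBBR

Answer: Y B B R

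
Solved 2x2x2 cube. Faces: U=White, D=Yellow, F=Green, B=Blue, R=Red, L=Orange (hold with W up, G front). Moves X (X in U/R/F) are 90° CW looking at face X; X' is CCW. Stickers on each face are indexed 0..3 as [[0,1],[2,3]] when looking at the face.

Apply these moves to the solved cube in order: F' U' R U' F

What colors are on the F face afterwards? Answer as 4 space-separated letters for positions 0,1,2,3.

Answer: G B Y B

Derivation:
After move 1 (F'): F=GGGG U=WWRR R=YRYR D=OOYY L=OWOW
After move 2 (U'): U=WRWR F=OWGG R=GGYR B=YRBB L=BBOW
After move 3 (R): R=YGRG U=WWWG F=OOGY D=OBYY B=RRRB
After move 4 (U'): U=WGWW F=BBGY R=OORG B=YGRB L=RROW
After move 5 (F): F=GBYB U=WGWR R=WOWG D=ROYY L=ROOB
Query: F face = GBYB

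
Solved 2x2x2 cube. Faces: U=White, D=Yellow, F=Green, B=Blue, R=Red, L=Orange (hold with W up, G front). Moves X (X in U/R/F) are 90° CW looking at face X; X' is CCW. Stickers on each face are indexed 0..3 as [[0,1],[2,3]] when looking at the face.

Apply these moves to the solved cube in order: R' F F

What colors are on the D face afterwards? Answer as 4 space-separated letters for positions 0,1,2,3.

Answer: B W Y G

Derivation:
After move 1 (R'): R=RRRR U=WBWB F=GWGW D=YGYG B=YBYB
After move 2 (F): F=GGWW U=WBOO R=WRBR D=RRYG L=OYOG
After move 3 (F): F=WGWG U=WBGY R=OROR D=BWYG L=OROR
Query: D face = BWYG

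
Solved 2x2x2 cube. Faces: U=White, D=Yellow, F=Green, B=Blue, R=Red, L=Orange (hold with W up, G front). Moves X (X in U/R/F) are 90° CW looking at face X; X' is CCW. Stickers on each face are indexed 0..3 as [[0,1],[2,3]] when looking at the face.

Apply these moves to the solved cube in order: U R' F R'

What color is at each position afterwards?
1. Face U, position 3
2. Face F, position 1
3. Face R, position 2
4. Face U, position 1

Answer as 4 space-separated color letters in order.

After move 1 (U): U=WWWW F=RRGG R=BBRR B=OOBB L=GGOO
After move 2 (R'): R=BRBR U=WBWO F=RWGW D=YRYG B=YOYB
After move 3 (F): F=GRWW U=WBOG R=WROR D=BBYG L=GYOR
After move 4 (R'): R=RRWO U=WYOY F=GBWG D=BRYW B=GOBB
Query 1: U[3] = Y
Query 2: F[1] = B
Query 3: R[2] = W
Query 4: U[1] = Y

Answer: Y B W Y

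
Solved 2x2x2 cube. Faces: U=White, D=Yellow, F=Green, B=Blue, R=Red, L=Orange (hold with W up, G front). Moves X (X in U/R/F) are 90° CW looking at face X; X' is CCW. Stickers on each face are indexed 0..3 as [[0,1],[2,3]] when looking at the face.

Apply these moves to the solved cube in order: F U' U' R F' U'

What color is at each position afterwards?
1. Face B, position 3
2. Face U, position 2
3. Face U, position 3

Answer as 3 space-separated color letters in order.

Answer: B O W

Derivation:
After move 1 (F): F=GGGG U=WWOO R=WRWR D=RRYY L=OYOY
After move 2 (U'): U=WOWO F=OYGG R=GGWR B=WRBB L=BBOY
After move 3 (U'): U=OOWW F=BBGG R=OYWR B=GGBB L=WROY
After move 4 (R): R=WORY U=OBWG F=BRGY D=RBYG B=WGOB
After move 5 (F'): F=RYBG U=OBWR R=BORY D=RYYG L=WGOW
After move 6 (U'): U=BROW F=WGBG R=RYRY B=BOOB L=WGOW
Query 1: B[3] = B
Query 2: U[2] = O
Query 3: U[3] = W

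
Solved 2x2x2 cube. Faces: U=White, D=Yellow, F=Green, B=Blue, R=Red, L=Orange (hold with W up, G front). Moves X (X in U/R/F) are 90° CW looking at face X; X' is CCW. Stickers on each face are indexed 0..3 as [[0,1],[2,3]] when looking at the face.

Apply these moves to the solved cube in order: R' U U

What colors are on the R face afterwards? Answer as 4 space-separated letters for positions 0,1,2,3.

After move 1 (R'): R=RRRR U=WBWB F=GWGW D=YGYG B=YBYB
After move 2 (U): U=WWBB F=RRGW R=YBRR B=OOYB L=GWOO
After move 3 (U): U=BWBW F=YBGW R=OORR B=GWYB L=RROO
Query: R face = OORR

Answer: O O R R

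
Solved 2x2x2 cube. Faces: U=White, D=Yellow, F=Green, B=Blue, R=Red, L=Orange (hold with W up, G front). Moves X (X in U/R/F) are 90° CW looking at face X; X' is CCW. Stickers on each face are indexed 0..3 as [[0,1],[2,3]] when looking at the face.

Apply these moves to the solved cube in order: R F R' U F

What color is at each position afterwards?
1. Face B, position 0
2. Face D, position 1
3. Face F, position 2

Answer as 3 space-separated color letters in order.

After move 1 (R): R=RRRR U=WGWG F=GYGY D=YBYB B=WBWB
After move 2 (F): F=GGYY U=WGOO R=WRGR D=RRYB L=OYOB
After move 3 (R'): R=RRWG U=WWOW F=GGYO D=RGYY B=BBRB
After move 4 (U): U=OWWW F=RRYO R=BBWG B=OYRB L=GGOB
After move 5 (F): F=YROR U=OWBG R=WBWG D=WBYY L=GROG
Query 1: B[0] = O
Query 2: D[1] = B
Query 3: F[2] = O

Answer: O B O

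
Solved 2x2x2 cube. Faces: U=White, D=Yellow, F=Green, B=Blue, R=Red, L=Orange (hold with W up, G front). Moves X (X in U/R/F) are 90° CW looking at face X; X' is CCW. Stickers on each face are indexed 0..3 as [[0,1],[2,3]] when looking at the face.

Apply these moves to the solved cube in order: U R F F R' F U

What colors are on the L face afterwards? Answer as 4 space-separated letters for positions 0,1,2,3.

Answer: Y Y O G

Derivation:
After move 1 (U): U=WWWW F=RRGG R=BBRR B=OOBB L=GGOO
After move 2 (R): R=RBRB U=WRWG F=RYGY D=YBYO B=WOWB
After move 3 (F): F=GRYY U=WROG R=WBGB D=RRYO L=GYOB
After move 4 (F): F=YGYR U=WRBY R=OBGB D=GWYO L=GROR
After move 5 (R'): R=BBOG U=WWBW F=YRYY D=GGYR B=OOWB
After move 6 (F): F=YYYR U=WWRR R=BBWG D=OBYR L=GGOG
After move 7 (U): U=RWRW F=BBYR R=OOWG B=GGWB L=YYOG
Query: L face = YYOG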